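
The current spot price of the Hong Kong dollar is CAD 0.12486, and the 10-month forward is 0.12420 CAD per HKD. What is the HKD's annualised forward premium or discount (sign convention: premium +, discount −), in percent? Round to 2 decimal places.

T = 10/12 years.
(F − S)/S = (0.12420 − 0.12486)/0.12486 = -0.0052859.
Per annum: -0.0052859 / (10/12) = -0.006343 = -0.63%.

-0.63%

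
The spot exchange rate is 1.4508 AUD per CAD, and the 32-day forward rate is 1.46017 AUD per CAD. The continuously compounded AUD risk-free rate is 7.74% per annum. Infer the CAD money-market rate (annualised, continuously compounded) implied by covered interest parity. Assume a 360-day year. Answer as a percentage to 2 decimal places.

0.50%

T = 32/360 years.
By CIP, F/S equals the AUD-to-CAD growth ratio: 1.46017/1.4508 = 1.0064585.
AUD growth factor: e^(0.0774×32/360) = 1.0069037.
That pins the CAD growth at 1.0004423.
Take logs: ln 1.0004423 / (32/360) = 0.004975, so 0.50%.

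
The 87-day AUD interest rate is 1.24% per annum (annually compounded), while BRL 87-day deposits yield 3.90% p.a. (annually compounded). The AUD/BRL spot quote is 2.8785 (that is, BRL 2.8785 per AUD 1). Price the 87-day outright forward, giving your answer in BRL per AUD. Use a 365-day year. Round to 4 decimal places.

2.8963

T = 87/365 years.
BRL accumulates by (1 + 0.0390)^(87/365) = 1.0091609.
AUD growth factor: (1 + 0.0124)^(87/365) = 1.0029418.
Forward (BRL per AUD) = 2.8785 × 1.0091609 / 1.0029418 = 2.896349.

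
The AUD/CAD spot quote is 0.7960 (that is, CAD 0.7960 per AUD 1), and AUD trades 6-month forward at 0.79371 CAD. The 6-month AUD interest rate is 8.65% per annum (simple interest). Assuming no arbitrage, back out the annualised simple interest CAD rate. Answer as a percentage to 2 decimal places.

8.05%

T = 6/12 years.
CIP gives F = S · g_CAD/g_AUD, so g_CAD/g_AUD = 0.79371/0.796 = 0.9971231.
AUD growth factor: 1 + 0.0865×6/12 = 1.043250.
So the CAD growth factor = 1.0402487.
r = (1.0402487 − 1)/(6/12) = 0.080497 → 8.05%.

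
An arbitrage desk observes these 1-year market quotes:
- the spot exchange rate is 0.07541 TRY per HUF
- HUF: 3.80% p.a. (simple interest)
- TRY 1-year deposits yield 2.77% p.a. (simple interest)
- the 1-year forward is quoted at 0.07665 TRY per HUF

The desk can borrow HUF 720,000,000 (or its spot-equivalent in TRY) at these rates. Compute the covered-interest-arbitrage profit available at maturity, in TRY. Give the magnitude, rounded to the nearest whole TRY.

T = 1 year.
Route A — deposit HUF, sell forward: 720,000,000 × 1.038000 × 0.07665 = TRY 57,285,144.00.
Route B — convert at spot, deposit TRY: 720,000,000 × 0.07541 × 1.027700 = TRY 55,799,177.04.
The quoted forward overvalues HUF, so borrow TRY, buy HUF at spot, deposit the HUF at 3.80%, and sell the proceeds forward at 0.07665.
Profit = 57,285,144.00 − 55,799,177.04 = TRY 1,485,967.

TRY 1,485,967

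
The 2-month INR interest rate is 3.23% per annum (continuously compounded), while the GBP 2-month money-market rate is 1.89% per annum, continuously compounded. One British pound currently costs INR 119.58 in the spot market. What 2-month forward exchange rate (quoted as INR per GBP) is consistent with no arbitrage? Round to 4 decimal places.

119.8474

T = 2/12 years.
Growth of 1 INR over T: e^(0.0323×2/12) = 1.00539785.
Growth of 1 GBP over T: e^(0.0189×2/12) = 1.003154966.
So F = 119.58 × 1.00539785 / 1.003154966 = 119.847361 (INR/GBP).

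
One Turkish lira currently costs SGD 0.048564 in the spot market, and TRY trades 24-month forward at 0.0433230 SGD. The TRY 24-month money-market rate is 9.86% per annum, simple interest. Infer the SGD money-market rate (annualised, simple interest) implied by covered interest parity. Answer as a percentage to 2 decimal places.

3.40%

T = 2 years.
F/S = 0.043323/0.048564 = 0.8920806 = (growth of SGD) / (growth of TRY).
TRY growth factor: 1 + 0.0986×2 = 1.197200.
Hence g_SGD = 1.0679989.
(1.0679989 − 1)/T = 0.033999, i.e. 3.40%.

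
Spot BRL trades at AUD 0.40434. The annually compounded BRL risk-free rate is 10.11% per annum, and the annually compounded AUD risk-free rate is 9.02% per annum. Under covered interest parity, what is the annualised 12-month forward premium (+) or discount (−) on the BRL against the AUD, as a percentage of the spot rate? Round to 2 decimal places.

-0.99%

T = 1 year.
No-arbitrage forward: 0.40434 × 1.090200 / 1.101100 = 0.40033736 AUD/BRL.
(F − S)/S ÷ T = (0.40033736 − 0.40434)/0.40434/1 = -0.009899 → -0.99%.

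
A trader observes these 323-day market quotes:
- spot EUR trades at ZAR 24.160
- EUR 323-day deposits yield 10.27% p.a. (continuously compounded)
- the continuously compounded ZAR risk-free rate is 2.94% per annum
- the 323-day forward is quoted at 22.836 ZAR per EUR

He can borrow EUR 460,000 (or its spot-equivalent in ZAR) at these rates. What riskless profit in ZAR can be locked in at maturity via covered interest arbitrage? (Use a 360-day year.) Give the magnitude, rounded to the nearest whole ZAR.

ZAR 107,838

T = 323/360 years.
Route A — deposit EUR, sell forward: 460,000 × 1.0965235019 × 22.836 = ZAR 11,518,496.92.
Route B — convert at spot, deposit ZAR: 460,000 × 24.160 × 1.0267293209 = ZAR 11,410,658.98.
The quoted forward overvalues EUR, so borrow ZAR, buy EUR at spot, deposit the EUR at 10.27%, and sell the proceeds forward at 22.836.
Profit = 11,518,496.92 − 11,410,658.98 = ZAR 107,838.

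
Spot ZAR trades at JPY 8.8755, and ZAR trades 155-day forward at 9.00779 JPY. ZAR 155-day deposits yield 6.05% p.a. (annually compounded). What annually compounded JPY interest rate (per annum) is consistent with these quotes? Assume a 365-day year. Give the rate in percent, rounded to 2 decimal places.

9.81%

T = 155/365 years.
By CIP, F/S equals the JPY-to-ZAR growth ratio: 9.00779/8.8755 = 1.0149051.
ZAR growth factor: (1 + 0.0605)^(155/365) = 1.0252583.
That pins the JPY growth at 1.0405399.
Annualise: 1.0405399^(365/155) − 1 = 0.098099 = 9.81%.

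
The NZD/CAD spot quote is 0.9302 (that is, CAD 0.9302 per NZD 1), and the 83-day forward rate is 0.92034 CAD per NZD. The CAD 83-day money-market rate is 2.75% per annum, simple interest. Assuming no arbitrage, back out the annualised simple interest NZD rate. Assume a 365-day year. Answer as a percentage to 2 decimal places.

7.49%

T = 83/365 years.
F/S = 0.92034/0.9302 = 0.9894001 = (growth of CAD) / (growth of NZD).
The CAD side grows by 1 + 0.0275×83/365 = 1.0062534.
Hence g_NZD = 1.0170339.
(1.0170339 − 1)/T = 0.074908, i.e. 7.49%.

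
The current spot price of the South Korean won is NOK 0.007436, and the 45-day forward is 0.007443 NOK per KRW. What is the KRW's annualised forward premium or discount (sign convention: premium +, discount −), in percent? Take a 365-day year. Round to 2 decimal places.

+0.76%

T = 45/365 years.
KRW trades forward at +0.09414% vs spot over the period.
Annualise by dividing by T: 0.0009414 / (45/365) = 0.007636 → 0.76%.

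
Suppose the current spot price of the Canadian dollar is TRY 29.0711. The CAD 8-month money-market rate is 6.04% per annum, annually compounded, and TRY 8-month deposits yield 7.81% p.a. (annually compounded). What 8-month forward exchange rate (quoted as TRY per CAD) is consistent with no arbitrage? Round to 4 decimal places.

29.3937

T = 8/12 years.
TRY growth factor: (1 + 0.0781)^(8/12) = 1.05141144.
CAD accumulates by (1 + 0.0604)^(8/12) = 1.03987183.
So F = 29.0711 × 1.05141144 / 1.03987183 = 29.393706 (TRY/CAD).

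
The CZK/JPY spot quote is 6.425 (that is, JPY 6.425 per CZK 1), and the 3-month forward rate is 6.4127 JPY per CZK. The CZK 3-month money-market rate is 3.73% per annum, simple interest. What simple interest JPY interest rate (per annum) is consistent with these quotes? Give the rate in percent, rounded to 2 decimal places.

2.96%

T = 3/12 years.
By CIP, F/S equals the JPY-to-CZK growth ratio: 6.4127/6.425 = 0.9980856.
CZK growth factor: 1 + 0.0373×3/12 = 1.009325.
So the JPY growth factor = 1.0073927.
r = (1.0073927 − 1)/(3/12) = 0.029571 → 2.96%.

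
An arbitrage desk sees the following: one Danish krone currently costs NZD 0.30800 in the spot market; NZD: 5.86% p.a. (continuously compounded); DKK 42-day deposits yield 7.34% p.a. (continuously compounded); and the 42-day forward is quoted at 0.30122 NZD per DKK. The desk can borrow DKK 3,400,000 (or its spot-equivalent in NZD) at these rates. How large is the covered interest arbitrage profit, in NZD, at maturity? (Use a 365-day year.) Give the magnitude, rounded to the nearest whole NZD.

T = 42/365 years.
Route A — deposit DKK, sell forward: 3,400,000 × 1.008481796 × 0.30122 = NZD 1,032,834.61.
Route B — convert at spot, deposit NZD: 3,400,000 × 0.30800 × 1.006765799 = NZD 1,054,285.14.
The quoted forward undervalues DKK, so borrow DKK, convert to NZD at spot, deposit the NZD at 5.86%, and buy DKK forward at 0.30122 to cover the loan.
Arbitrage profit = |1,032,834.61 − 1,054,285.14| = NZD 21,451.

NZD 21,451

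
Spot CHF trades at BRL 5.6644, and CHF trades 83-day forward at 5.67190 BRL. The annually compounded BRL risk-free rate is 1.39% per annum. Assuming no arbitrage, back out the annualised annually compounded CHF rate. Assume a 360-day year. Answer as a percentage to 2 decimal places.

0.81%

T = 83/360 years.
CIP gives F = S · g_BRL/g_CHF, so g_BRL/g_CHF = 5.6719/5.6644 = 1.0013241.
The BRL side grows by (1 + 0.0139)^(83/360) = 1.0031877.
That pins the CHF growth at 1.0018611.
r = 1.0018611^(360/83) − 1 = 0.008097 → 0.81%.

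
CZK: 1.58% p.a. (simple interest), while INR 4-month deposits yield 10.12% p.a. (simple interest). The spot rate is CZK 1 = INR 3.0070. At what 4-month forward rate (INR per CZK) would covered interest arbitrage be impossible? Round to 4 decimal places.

T = 4/12 years.
INR accumulates by 1 + 0.1012×4/12 = 1.0337333.
CZK growth factor: 1 + 0.0158×4/12 = 1.0052667.
CIP: F = S · (grow INR)/(grow CZK) = 3.007 × 1.0337333/1.0052667 = 3.092151 INR per CZK.

3.0922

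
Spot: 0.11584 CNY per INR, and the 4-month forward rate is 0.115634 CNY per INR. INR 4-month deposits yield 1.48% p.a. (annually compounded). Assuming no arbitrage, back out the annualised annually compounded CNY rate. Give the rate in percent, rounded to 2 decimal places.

0.94%

T = 4/12 years.
By CIP, F/S equals the CNY-to-INR growth ratio: 0.115634/0.11584 = 0.9982217.
The INR side grows by (1 + 0.0148)^(4/12) = 1.0049092.
So the CNY growth factor = 1.0031222.
r = 1.0031222^(12/4) − 1 = 0.009396 → 0.94%.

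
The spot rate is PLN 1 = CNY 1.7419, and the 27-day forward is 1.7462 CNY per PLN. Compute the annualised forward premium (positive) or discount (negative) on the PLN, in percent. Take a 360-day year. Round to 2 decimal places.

T = 27/360 years.
PLN trades forward at +0.24686% vs spot over the period.
Annualise by dividing by T: 0.0024686 / (27/360) = 0.032915 → 3.29%.

+3.29%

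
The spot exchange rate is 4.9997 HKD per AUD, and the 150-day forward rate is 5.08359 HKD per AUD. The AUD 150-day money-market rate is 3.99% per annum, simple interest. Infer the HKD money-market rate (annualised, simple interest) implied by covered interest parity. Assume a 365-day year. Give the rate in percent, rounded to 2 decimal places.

8.14%

T = 150/365 years.
F/S = 5.08359/4.9997 = 1.0167790 = (growth of HKD) / (growth of AUD).
The AUD side grows by 1 + 0.0399×150/365 = 1.0163973.
So the HKD growth factor = 1.0334514.
r = (1.0334514 − 1)/(150/365) = 0.081398 → 8.14%.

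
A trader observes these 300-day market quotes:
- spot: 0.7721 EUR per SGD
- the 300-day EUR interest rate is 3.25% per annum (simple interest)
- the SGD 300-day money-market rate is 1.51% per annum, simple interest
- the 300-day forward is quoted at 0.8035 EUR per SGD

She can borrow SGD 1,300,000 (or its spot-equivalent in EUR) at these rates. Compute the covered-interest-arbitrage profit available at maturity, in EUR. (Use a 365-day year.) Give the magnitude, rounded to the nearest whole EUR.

EUR 26,972

T = 300/365 years.
Invest the SGD and cover forward: 1,300,000 × 1.012410959 × 0.8035 = EUR 1,057,513.87.
Convert at spot and invest in EUR: 1,300,000 × 0.7721 × 1.026712329 = EUR 1,030,541.97.
The quoted forward overvalues SGD, so borrow EUR, buy SGD at spot, deposit the SGD at 1.51%, and sell the proceeds forward at 0.8035.
The gap between the two covered legs is EUR 26,972.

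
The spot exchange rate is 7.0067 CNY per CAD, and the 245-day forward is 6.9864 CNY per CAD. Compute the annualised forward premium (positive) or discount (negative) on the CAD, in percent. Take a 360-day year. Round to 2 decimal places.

-0.43%

T = 245/360 years.
CAD trades forward at -0.28972% vs spot over the period.
Annualise by dividing by T: -0.0028972 / (245/360) = -0.004257 → -0.43%.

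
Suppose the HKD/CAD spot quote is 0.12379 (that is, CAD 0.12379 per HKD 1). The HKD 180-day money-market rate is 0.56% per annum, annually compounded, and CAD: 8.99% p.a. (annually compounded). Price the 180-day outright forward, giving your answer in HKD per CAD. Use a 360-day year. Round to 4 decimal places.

7.7595

T = 180/360 years.
CAD growth factor: (1 + 0.0899)^(180/360) = 1.0439828.
HKD accumulates by (1 + 0.0056)^(180/360) = 1.0027961.
CIP: F = S · (grow CAD)/(grow HKD) = 0.12379 × 1.0439828/1.0027961 = 0.1288743 CAD per HKD.
Quoted the other way: 1/0.1288743 = 7.7595 HKD per CAD.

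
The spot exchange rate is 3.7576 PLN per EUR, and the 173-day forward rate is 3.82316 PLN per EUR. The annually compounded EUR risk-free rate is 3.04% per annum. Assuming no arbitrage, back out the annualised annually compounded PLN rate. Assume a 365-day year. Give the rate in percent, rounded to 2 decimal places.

T = 173/365 years.
CIP gives F = S · g_PLN/g_EUR, so g_PLN/g_EUR = 3.82316/3.7576 = 1.0174473.
The EUR side grows by (1 + 0.0304)^(173/365) = 1.0142953.
That pins the PLN growth at 1.031992.
Annualise: 1.031992^(365/173) − 1 = 0.068697 = 6.87%.

6.87%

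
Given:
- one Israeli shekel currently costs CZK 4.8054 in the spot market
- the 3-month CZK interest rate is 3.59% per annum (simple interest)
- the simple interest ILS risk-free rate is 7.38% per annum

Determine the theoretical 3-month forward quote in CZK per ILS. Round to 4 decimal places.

4.7607

T = 3/12 years.
CZK accumulates by 1 + 0.0359×3/12 = 1.008975.
Growth of 1 ILS over T: 1 + 0.0738×3/12 = 1.018450.
So F = 4.8054 × 1.008975 / 1.018450 = 4.760694 (CZK/ILS).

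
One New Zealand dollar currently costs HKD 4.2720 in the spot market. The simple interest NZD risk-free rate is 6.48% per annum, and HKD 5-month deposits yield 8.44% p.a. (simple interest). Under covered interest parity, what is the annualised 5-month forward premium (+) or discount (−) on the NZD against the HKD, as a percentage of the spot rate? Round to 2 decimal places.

+1.91%

T = 5/12 years.
F = S · g_HKD/g_NZD = 4.272 × 1.0351667/1.027000 = 4.3059709.
Annualised premium = (F − S)/S × (1/T) = (4.3059709 − 4.272)/4.272 ÷ (5/12) = 1.91%.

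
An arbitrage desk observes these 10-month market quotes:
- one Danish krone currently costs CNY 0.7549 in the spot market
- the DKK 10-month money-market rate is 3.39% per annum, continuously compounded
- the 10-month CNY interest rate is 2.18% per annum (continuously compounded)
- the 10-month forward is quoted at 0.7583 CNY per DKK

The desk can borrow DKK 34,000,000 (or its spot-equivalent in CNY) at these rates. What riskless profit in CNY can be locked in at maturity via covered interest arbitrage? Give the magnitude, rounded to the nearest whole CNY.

T = 10/12 years.
Invest the DKK and cover forward: 34,000,000 × 1.0286528155 × 0.7583 = CNY 26,520,932.62.
Convert at spot and invest in CNY: 34,000,000 × 0.7549 × 1.0183326844 = CNY 26,137,137.68.
The quoted forward overvalues DKK, so borrow CNY, buy DKK at spot, deposit the DKK at 3.39%, and sell the proceeds forward at 0.7583.
Profit = 26,520,932.62 − 26,137,137.68 = CNY 383,795.

CNY 383,795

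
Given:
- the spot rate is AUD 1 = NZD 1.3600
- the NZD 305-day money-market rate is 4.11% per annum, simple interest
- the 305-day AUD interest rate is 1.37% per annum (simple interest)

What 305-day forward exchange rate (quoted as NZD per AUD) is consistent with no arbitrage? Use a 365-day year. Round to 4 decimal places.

T = 305/365 years.
NZD growth factor: 1 + 0.0411×305/365 = 1.0343438.
Growth of 1 AUD over T: 1 + 0.0137×305/365 = 1.0114479.
So F = 1.36 × 1.0343438 / 1.0114479 = 1.390786 (NZD/AUD).

1.3908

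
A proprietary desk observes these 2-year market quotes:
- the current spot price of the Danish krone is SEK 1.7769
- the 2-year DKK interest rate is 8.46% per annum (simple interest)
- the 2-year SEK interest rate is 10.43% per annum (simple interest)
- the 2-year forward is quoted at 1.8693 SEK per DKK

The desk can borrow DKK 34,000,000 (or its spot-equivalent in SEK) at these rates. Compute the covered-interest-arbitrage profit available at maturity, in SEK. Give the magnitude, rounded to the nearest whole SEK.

T = 2 years.
Invest the DKK and cover forward: 34,000,000 × 1.169200 × 1.8693 = SEK 74,309,909.04.
Convert at spot and invest in SEK: 34,000,000 × 1.7769 × 1.208600 = SEK 73,017,085.56.
The quoted forward overvalues DKK, so borrow SEK, buy DKK at spot, deposit the DKK at 8.46%, and sell the proceeds forward at 1.8693.
Arbitrage profit = |74,309,909.04 − 73,017,085.56| = SEK 1,292,823.

SEK 1,292,823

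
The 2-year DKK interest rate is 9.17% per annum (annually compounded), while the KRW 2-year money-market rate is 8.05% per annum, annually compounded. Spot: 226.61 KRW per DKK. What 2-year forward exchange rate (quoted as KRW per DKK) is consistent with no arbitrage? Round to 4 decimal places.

T = 2 years.
KRW accumulates by (1 + 0.0805)^2 = 1.16748025.
DKK accumulates by (1 + 0.0917)^2 = 1.19180889.
CIP: F = S · (grow KRW)/(grow DKK) = 226.61 × 1.16748025/1.19180889 = 221.984163 KRW per DKK.

221.9842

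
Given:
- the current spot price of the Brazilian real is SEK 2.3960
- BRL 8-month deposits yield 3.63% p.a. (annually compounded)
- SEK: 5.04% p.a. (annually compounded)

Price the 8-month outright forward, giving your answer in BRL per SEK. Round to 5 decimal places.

T = 8/12 years.
SEK growth factor: (1 + 0.0504)^(8/12) = 1.0333239.
Growth of 1 BRL over T: (1 + 0.0363)^(8/12) = 1.0240559.
So F = 2.396 × 1.0333239 / 1.0240559 = 2.417684 (SEK/BRL).
Quoted the other way: 1/2.417684 = 0.41362 BRL per SEK.

0.41362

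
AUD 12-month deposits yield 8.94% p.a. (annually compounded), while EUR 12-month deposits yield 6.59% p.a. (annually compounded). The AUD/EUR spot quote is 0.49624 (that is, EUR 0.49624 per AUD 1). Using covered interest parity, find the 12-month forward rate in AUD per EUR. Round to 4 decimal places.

2.0596

T = 1 year.
EUR growth factor: (1 + 0.0659)^1 = 1.065900.
AUD growth factor: (1 + 0.0894)^1 = 1.089400.
Forward (EUR per AUD) = 0.49624 × 1.065900 / 1.089400 = 0.4855354.
Invert for AUD per EUR: 1 / 0.4855354 = 2.0596.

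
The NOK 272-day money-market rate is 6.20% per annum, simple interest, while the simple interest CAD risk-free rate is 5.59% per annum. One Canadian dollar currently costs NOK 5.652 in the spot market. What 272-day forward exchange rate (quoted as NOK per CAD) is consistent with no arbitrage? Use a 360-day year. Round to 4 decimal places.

T = 272/360 years.
NOK accumulates by 1 + 0.0620×272/360 = 1.0468444.
Growth of 1 CAD over T: 1 + 0.0559×272/360 = 1.0422356.
Forward (NOK per CAD) = 5.652 × 1.0468444 / 1.0422356 = 5.676993.

5.6770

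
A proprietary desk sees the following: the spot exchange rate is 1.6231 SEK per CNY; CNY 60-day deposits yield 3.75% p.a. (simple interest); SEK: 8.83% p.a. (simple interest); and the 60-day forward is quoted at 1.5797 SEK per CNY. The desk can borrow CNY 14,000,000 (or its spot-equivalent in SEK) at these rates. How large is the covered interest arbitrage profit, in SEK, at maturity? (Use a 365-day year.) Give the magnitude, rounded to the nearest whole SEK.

SEK 801,101

T = 60/365 years.
Invest the CNY and cover forward: 14,000,000 × 1.0061643836 × 1.5797 = SEK 22,252,130.27.
Convert at spot and invest in SEK: 14,000,000 × 1.6231 × 1.0145150685 = SEK 23,053,231.71.
The quoted forward undervalues CNY, so borrow CNY, convert to SEK at spot, deposit the SEK at 8.83%, and buy CNY forward at 1.5797 to cover the loan.
Arbitrage profit = |22,252,130.27 − 23,053,231.71| = SEK 801,101.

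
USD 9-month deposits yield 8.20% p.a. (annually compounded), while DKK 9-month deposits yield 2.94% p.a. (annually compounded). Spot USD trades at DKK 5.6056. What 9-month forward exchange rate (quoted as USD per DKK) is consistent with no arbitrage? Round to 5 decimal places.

T = 9/12 years.
DKK accumulates by (1 + 0.0294)^(9/12) = 1.0219699.
USD accumulates by (1 + 0.0820)^(9/12) = 1.0608902.
So F = 5.6056 × 1.0219699 / 1.0608902 = 5.399950 (DKK/USD).
Quoted the other way: 1/5.399950 = 0.18519 USD per DKK.

0.18519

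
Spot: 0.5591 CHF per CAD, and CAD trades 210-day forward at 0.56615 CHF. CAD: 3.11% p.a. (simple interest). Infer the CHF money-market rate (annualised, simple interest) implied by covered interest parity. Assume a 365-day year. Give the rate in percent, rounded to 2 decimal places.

5.34%

T = 210/365 years.
By CIP, F/S equals the CHF-to-CAD growth ratio: 0.56615/0.5591 = 1.0126096.
The CAD side grows by 1 + 0.0311×210/365 = 1.0178932.
Hence g_CHF = 1.0307284.
r = (1.0307284 − 1)/(210/365) = 0.053409 → 5.34%.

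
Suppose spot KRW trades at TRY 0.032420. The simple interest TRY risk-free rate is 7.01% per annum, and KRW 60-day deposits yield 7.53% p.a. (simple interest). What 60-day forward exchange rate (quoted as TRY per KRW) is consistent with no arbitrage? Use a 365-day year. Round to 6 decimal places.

T = 60/365 years.
TRY growth factor: 1 + 0.0701×60/365 = 1.0115233.
Growth of 1 KRW over T: 1 + 0.0753×60/365 = 1.0123781.
So F = 0.03242 × 1.0115233 / 1.0123781 = 0.03239263 (TRY/KRW).

0.032393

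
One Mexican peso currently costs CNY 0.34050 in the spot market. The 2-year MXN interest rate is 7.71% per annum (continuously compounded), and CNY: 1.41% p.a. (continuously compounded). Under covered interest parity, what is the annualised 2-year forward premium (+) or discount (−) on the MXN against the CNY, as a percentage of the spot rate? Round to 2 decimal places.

T = 2 years.
CIP forward (CNY per MXN) = 0.3405 × 1.0286014/1.1667242 = 0.30018986.
(F − S)/S ÷ T = (0.30018986 − 0.3405)/0.3405/2 = -0.059193 → -5.92%.

-5.92%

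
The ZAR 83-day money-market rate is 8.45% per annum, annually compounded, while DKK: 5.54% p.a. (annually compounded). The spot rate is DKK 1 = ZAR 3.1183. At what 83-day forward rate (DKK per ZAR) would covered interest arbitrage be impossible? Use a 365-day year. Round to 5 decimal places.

T = 83/365 years.
ZAR growth factor: (1 + 0.0845)^(83/365) = 1.0186174.
DKK accumulates by (1 + 0.0554)^(83/365) = 1.0123367.
CIP: F = S · (grow ZAR)/(grow DKK) = 3.1183 × 1.0186174/1.0123367 = 3.137646 ZAR per DKK.
Invert for DKK per ZAR: 1 / 3.137646 = 0.31871.

0.31871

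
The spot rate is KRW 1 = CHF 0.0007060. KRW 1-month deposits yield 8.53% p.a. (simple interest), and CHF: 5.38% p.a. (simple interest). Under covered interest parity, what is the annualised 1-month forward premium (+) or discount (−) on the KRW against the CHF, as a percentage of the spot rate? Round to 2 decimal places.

T = 1/12 years.
CIP forward (CHF per KRW) = 0.000706 × 1.0044833/1.0071083 = 0.0007041598.
(F − S)/S ÷ T = (0.0007041598 − 0.000706)/0.000706/(1/12) = -0.031278 → -3.13%.

-3.13%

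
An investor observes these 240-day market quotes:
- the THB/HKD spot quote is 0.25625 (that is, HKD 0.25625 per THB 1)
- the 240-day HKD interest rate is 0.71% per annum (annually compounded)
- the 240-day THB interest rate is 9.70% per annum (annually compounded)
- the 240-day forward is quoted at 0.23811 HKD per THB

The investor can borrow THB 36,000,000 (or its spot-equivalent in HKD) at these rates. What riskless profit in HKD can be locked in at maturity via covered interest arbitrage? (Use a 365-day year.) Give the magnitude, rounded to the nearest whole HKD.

HKD 158,036

T = 240/365 years.
Route A — deposit THB, sell forward: 36,000,000 × 1.062764978 × 0.23811 = HKD 9,109,978.88.
Route B — convert at spot, deposit HKD: 36,000,000 × 0.25625 × 1.004662835 = HKD 9,268,014.65.
The quoted forward undervalues THB, so borrow THB, convert to HKD at spot, deposit the HKD at 0.71%, and buy THB forward at 0.23811 to cover the loan.
Arbitrage profit = |9,109,978.88 − 9,268,014.65| = HKD 158,036.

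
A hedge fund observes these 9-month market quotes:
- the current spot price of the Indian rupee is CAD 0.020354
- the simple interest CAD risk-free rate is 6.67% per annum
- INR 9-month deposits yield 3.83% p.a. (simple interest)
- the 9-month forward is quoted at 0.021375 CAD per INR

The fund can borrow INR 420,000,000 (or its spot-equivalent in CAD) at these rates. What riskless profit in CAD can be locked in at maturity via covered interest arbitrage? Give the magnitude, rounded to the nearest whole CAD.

CAD 259,051

T = 9/12 years.
Invest the INR and cover forward: 420,000,000 × 1.028725 × 0.021375 = CAD 9,235,378.69.
Convert at spot and invest in CAD: 420,000,000 × 0.020354 × 1.050025 = CAD 8,976,327.72.
The quoted forward overvalues INR, so borrow CAD, buy INR at spot, deposit the INR at 3.83%, and sell the proceeds forward at 0.021375.
The gap between the two covered legs is CAD 259,051.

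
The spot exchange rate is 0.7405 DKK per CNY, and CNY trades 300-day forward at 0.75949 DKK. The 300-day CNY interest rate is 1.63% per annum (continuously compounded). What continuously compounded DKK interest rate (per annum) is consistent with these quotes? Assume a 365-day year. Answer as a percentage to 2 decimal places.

T = 300/365 years.
CIP gives F = S · g_DKK/g_CNY, so g_DKK/g_CNY = 0.75949/0.7405 = 1.0256448.
CNY growth factor: e^(0.0163×300/365) = 1.0134874.
That pins the DKK growth at 1.0394781.
r = ln(1.0394781)/(300/365) = 0.047108 → 4.71%.

4.71%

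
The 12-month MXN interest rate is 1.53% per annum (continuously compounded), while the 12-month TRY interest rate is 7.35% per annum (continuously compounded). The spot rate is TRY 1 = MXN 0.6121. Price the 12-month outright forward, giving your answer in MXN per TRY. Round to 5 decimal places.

0.57749

T = 1 year.
MXN growth factor: e^(0.0153×1) = 1.0154176.
Growth of 1 TRY over T: e^(0.0735×1) = 1.0762685.
CIP: F = S · (grow MXN)/(grow TRY) = 0.6121 × 1.0154176/1.0762685 = 0.5774926 MXN per TRY.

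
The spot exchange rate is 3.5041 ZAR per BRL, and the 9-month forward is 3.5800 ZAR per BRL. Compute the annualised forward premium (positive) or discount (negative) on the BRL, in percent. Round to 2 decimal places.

T = 9/12 years.
(F − S)/S = (3.5800 − 3.5041)/3.5041 = 0.0216603.
Per annum: 0.0216603 / (9/12) = 0.028880 = 2.89%.

+2.89%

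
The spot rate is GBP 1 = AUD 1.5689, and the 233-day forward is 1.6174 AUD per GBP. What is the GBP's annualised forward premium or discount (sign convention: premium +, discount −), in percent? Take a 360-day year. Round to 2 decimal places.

+4.78%

T = 233/360 years.
(F − S)/S = (1.6174 − 1.5689)/1.5689 = 0.0309134.
Annualise by dividing by T: 0.0309134 / (233/360) = 0.047763 → 4.78%.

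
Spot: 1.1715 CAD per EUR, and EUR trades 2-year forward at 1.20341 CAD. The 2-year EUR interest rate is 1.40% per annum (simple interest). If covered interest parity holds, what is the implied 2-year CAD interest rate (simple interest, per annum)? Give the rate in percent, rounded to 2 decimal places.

2.80%

T = 2 years.
F/S = 1.20341/1.1715 = 1.0272386 = (growth of CAD) / (growth of EUR).
The EUR side grows by 1 + 0.0140×2 = 1.028000.
So the CAD growth factor = 1.0560013.
r = (1.0560013 − 1)/2 = 0.028001 → 2.80%.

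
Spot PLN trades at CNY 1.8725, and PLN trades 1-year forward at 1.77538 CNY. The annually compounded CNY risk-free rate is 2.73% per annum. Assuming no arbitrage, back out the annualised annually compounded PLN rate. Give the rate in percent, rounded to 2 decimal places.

8.35%

T = 1 year.
By CIP, F/S equals the CNY-to-PLN growth ratio: 1.77538/1.8725 = 0.9481335.
CNY growth factor: (1 + 0.0273)^1 = 1.027300.
So the PLN growth factor = 1.0834972.
r = 1.0834972^(1/1) − 1 = 0.083497 → 8.35%.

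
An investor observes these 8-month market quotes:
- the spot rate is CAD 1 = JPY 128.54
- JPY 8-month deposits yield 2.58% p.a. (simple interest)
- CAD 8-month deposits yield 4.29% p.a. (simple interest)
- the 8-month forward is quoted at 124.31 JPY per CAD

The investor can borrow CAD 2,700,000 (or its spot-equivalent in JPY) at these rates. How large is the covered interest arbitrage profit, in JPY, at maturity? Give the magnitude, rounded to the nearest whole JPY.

JPY 7,791,179

T = 8/12 years.
Route A — deposit CAD, sell forward: 2,700,000 × 1.028600 × 124.31 = JPY 345,236,218.20.
Route B — convert at spot, deposit JPY: 2,700,000 × 128.54 × 1.017200 = JPY 353,027,397.60.
The quoted forward undervalues CAD, so borrow CAD, convert to JPY at spot, deposit the JPY at 2.58%, and buy CAD forward at 124.31 to cover the loan.
Profit = 353,027,397.60 − 345,236,218.20 = JPY 7,791,179.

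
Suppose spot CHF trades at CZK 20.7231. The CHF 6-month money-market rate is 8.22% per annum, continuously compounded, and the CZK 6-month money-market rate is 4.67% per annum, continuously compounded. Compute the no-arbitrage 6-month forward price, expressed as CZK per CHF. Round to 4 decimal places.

T = 6/12 years.
CZK growth factor: e^(0.0467×6/12) = 1.02362475.
Growth of 1 CHF over T: e^(0.0822×6/12) = 1.0419563.
Forward (CZK per CHF) = 20.7231 × 1.02362475 / 1.0419563 = 20.358510.

20.3585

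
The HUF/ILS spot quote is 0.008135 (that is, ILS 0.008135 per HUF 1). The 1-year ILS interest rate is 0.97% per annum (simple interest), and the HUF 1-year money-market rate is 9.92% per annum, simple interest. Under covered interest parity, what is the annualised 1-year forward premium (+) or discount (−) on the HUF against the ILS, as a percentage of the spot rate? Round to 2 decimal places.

-8.14%

T = 1 year.
No-arbitrage forward: 0.008135 × 1.009700 / 1.099200 = 0.007472625 ILS/HUF.
(F − S)/S ÷ T = (0.007472625 − 0.008135)/0.008135/1 = -0.081423 → -8.14%.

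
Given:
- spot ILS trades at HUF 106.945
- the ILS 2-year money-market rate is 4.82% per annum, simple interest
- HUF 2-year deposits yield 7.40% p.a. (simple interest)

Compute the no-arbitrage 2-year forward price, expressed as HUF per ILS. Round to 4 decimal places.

111.9782

T = 2 years.
Growth of 1 HUF over T: 1 + 0.0740×2 = 1.148000.
ILS growth factor: 1 + 0.0482×2 = 1.096400.
Forward (HUF per ILS) = 106.945 × 1.148000 / 1.096400 = 111.978165.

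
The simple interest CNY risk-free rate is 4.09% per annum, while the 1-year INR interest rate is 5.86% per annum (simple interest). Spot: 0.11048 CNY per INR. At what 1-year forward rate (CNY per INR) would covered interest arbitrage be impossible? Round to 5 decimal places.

0.10863

T = 1 year.
CNY growth factor: 1 + 0.0409×1 = 1.040900.
Growth of 1 INR over T: 1 + 0.0586×1 = 1.058600.
CIP: F = S · (grow CNY)/(grow INR) = 0.11048 × 1.040900/1.058600 = 0.1086328 CNY per INR.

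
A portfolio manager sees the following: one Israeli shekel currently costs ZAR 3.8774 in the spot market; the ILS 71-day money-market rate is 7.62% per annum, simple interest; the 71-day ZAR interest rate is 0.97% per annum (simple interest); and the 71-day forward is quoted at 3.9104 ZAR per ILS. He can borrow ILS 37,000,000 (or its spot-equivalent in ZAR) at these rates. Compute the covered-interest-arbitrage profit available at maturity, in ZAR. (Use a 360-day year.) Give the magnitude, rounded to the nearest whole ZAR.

ZAR 3,120,917

T = 71/360 years.
Keep in ILS, deliver into the forward: 37,000,000·1.01502833333·3.9104 = ZAR 146,859,171.40.
Swap to ZAR now, deposit: 37,000,000·3.8774·1.00191305556 = ZAR 143,738,254.22.
The quoted forward overvalues ILS, so borrow ZAR, buy ILS at spot, deposit the ILS at 7.62%, and sell the proceeds forward at 3.9104.
The gap between the two covered legs is ZAR 3,120,917.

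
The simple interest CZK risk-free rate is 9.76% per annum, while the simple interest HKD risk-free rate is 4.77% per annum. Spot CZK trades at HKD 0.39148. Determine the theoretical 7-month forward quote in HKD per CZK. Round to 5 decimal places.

0.38070

T = 7/12 years.
Growth of 1 HKD over T: 1 + 0.0477×7/12 = 1.027825.
CZK accumulates by 1 + 0.0976×7/12 = 1.0569333.
Forward (HKD per CZK) = 0.39148 × 1.027825 / 1.0569333 = 0.3806985.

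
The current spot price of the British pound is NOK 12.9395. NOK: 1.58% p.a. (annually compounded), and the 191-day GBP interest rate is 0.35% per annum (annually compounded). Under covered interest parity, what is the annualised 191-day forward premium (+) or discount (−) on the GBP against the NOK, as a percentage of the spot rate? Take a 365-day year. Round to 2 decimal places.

T = 191/365 years.
No-arbitrage forward: 12.9395 × 1.008237 / 1.001830 = 13.0222519 NOK/GBP.
Annualised premium = (F − S)/S × (1/T) = (13.0222519 − 12.9395)/12.9395 ÷ (191/365) = 1.22%.

+1.22%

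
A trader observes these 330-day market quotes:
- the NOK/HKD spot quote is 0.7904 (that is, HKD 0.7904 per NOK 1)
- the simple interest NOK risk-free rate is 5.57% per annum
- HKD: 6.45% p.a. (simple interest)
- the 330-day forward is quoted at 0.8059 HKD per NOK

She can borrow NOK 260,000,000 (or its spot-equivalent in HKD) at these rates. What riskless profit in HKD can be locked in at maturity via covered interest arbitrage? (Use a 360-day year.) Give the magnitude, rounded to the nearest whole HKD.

HKD 2,578,033

T = 330/360 years.
Keep in NOK, deliver into the forward: 260,000,000·1.05105833333·0.8059 = HKD 220,232,456.82.
Swap to HKD now, deposit: 260,000,000·0.7904·1.059125 = HKD 217,654,424.00.
The quoted forward overvalues NOK, so borrow HKD, buy NOK at spot, deposit the NOK at 5.57%, and sell the proceeds forward at 0.8059.
Arbitrage profit = |220,232,456.82 − 217,654,424.00| = HKD 2,578,033.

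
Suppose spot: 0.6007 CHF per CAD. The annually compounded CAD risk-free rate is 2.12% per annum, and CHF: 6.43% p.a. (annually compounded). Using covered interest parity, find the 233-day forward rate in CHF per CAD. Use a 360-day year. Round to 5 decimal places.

0.61699

T = 233/360 years.
CHF growth factor: (1 + 0.0643)^(233/360) = 1.0411576.
CAD accumulates by (1 + 0.0212)^(233/360) = 1.0136703.
So F = 0.6007 × 1.0411576 / 1.0136703 = 0.6169889 (CHF/CAD).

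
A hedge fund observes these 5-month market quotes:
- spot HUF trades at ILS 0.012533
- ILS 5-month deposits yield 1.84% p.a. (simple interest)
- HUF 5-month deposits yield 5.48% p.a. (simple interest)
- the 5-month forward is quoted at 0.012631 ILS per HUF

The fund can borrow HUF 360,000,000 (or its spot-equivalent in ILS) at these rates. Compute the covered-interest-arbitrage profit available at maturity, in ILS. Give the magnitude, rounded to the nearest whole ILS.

T = 5/12 years.
Keep in HUF, deliver into the forward: 360,000,000·1.022833333·0.012631 = ILS 4,650,986.82.
Swap to ILS now, deposit: 360,000,000·0.012533·1.007666667 = ILS 4,546,471.08.
The quoted forward overvalues HUF, so borrow ILS, buy HUF at spot, deposit the HUF at 5.48%, and sell the proceeds forward at 0.012631.
Arbitrage profit = |4,650,986.82 − 4,546,471.08| = ILS 104,516.

ILS 104,516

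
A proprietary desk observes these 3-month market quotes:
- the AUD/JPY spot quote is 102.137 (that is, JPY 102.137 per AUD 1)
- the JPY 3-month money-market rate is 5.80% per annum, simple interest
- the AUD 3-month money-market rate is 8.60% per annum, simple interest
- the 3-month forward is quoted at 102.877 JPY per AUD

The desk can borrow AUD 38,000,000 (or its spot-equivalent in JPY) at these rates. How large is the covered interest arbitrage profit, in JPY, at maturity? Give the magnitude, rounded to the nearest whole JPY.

JPY 55,893,022

T = 3/12 years.
Invest the AUD and cover forward: 38,000,000 × 1.021500 × 102.877 = JPY 3,993,376,509.00.
Convert at spot and invest in JPY: 38,000,000 × 102.137 × 1.014500 = JPY 3,937,483,487.00.
The quoted forward overvalues AUD, so borrow JPY, buy AUD at spot, deposit the AUD at 8.60%, and sell the proceeds forward at 102.877.
Profit = 3,993,376,509.00 − 3,937,483,487.00 = JPY 55,893,022.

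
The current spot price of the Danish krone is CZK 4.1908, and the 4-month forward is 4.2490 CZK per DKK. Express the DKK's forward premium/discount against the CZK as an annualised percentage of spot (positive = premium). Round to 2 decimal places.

+4.17%

T = 4/12 years.
DKK trades forward at +1.38876% vs spot over the period.
Annualise by dividing by T: 0.0138876 / (4/12) = 0.041663 → 4.17%.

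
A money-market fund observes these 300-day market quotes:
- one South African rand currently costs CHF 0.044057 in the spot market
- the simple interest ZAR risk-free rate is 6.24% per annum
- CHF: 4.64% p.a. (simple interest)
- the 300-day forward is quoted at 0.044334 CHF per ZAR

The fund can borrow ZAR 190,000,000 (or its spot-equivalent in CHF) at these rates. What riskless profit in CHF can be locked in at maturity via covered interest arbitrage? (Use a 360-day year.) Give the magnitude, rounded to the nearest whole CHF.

T = 300/360 years.
Keep in ZAR, deliver into the forward: 190,000,000·1.052000·0.044334 = CHF 8,861,479.92.
Swap to CHF now, deposit: 190,000,000·0.044057·1.038666667 = CHF 8,694,502.10.
The quoted forward overvalues ZAR, so borrow CHF, buy ZAR at spot, deposit the ZAR at 6.24%, and sell the proceeds forward at 0.044334.
Arbitrage profit = |8,861,479.92 − 8,694,502.10| = CHF 166,978.

CHF 166,978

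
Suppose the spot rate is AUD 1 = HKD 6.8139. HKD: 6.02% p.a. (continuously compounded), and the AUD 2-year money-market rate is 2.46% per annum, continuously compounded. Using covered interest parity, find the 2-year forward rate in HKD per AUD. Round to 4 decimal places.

7.3167

T = 2 years.
HKD accumulates by e^(0.0602×2) = 1.1279479.
AUD accumulates by e^(0.0246×2) = 1.0504304.
CIP: F = S · (grow HKD)/(grow AUD) = 6.8139 × 1.1279479/1.0504304 = 7.316738 HKD per AUD.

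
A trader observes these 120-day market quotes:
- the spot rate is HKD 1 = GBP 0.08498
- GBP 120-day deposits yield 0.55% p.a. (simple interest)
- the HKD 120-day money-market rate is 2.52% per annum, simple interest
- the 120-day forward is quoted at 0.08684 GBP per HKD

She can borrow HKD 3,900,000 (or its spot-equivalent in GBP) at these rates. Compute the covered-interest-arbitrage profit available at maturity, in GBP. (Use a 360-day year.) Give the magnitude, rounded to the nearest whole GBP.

T = 120/360 years.
Invest the HKD and cover forward: 3,900,000 × 1.008400 × 0.08684 = GBP 341,520.88.
Convert at spot and invest in GBP: 3,900,000 × 0.08498 × 1.00183333 = GBP 332,029.61.
The quoted forward overvalues HKD, so borrow GBP, buy HKD at spot, deposit the HKD at 2.52%, and sell the proceeds forward at 0.08684.
The gap between the two covered legs is GBP 9,491.

GBP 9,491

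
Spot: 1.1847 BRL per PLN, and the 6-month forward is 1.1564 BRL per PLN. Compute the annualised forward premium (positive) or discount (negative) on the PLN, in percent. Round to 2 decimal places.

-4.78%

T = 6/12 years.
Period premium: (1.1564 − 1.1847)/1.1847 = -0.0238879.
×(1/T) gives -4.78% p.a.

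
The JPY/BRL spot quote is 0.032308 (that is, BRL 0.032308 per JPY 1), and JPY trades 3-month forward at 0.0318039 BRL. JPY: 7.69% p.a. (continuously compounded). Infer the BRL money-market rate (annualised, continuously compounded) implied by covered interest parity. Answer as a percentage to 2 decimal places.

T = 3/12 years.
CIP gives F = S · g_BRL/g_JPY, so g_BRL/g_JPY = 0.0318039/0.032308 = 0.9843971.
JPY growth factor: e^(0.0769×3/12) = 1.019411.
So the BRL growth factor = 1.0035052.
Take logs: ln 1.0035052 / (3/12) = 0.013996, so 1.40%.

1.40%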